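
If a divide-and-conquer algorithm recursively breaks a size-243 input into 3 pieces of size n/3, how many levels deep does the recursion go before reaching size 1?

For divide and conquer with division factor 3:

Problem sizes at each level:
Level 0: 243
Level 1: 81
Level 2: 27
Level 3: 9
Level 4: 3
Level 5: 1

The root is level 0 and the size-1 base case is level 5 (the tree spans levels 0 through 5, i.e. 6 levels counting the root), so the depth is the number of divisions: log_3(243) = 5

The recursion tree depth is log_3(243) = 5. At each level, the problem size is divided by 3, so it takes 5 divisions to reduce to a base case of size 1. The algorithm makes 3 recursive calls at each level.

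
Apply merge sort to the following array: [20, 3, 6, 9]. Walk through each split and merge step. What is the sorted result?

Merge sort trace:

Split: [20, 3, 6, 9] -> [20, 3] and [6, 9]
  Split: [20, 3] -> [20] and [3]
  Merge: [20] + [3] -> [3, 20]
  Split: [6, 9] -> [6] and [9]
  Merge: [6] + [9] -> [6, 9]
Merge: [3, 20] + [6, 9] -> [3, 6, 9, 20]

Final sorted array: [3, 6, 9, 20]

The merge sort proceeds by recursively splitting the array and merging sorted halves.
After all merges, the sorted array is [3, 6, 9, 20].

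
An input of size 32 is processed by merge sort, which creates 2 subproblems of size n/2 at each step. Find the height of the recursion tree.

For divide and conquer with division factor 2:

Problem sizes at each level:
Level 0: 32
Level 1: 16
Level 2: 8
Level 3: 4
Level 4: 2
Level 5: 1

The root is level 0 and the size-1 base case is level 5 (the tree spans levels 0 through 5, i.e. 6 levels counting the root), so the depth is the number of divisions: log_2(32) = 5

The recursion tree depth is log_2(32) = 5. At each level, the problem size is divided by 2, so it takes 5 divisions to reduce to a base case of size 1. The algorithm makes 2 recursive calls at each level.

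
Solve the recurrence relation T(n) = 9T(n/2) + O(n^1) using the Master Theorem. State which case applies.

Master Theorem for T(n) = 9T(n/2) + O(n^1):

a = 9, b = 2, c = 1
log_b(a) = log_2(9) = 3.1699

Case 1: c = 1 < log_2(9) = 3.1699
T(n) = O(n^(log_2 9))

For T(n) = 9T(n/2) + O(n^1): log_2(9) = 3.1699. This is Case 1 of the Master Theorem (c < log_b(a), work dominated by leaves), giving O(n^(log_2 9)).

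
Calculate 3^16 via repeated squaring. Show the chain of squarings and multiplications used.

Computing 3^16 by squaring (build up from 3^1; each line after the first costs one multiplication):

3^1 = 3
3^2 = (3^1)^2 = 3^2 = 9
3^4 = (3^2)^2 = 9^2 = 81
3^8 = (3^4)^2 = 81^2 = 6561
3^16 = (3^8)^2 = 6561^2 = 43046721

Result: 43046721
Multiplications needed: 4 (4 lines after 3^1)

3^16 = 43046721. Using exponentiation by squaring, this requires 4 multiplications. The key idea: if the exponent is even, square the half-power; if odd, multiply by the base once.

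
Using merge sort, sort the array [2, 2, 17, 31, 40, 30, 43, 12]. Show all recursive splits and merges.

Merge sort trace:

Split: [2, 2, 17, 31, 40, 30, 43, 12] -> [2, 2, 17, 31] and [40, 30, 43, 12]
  Split: [2, 2, 17, 31] -> [2, 2] and [17, 31]
    Split: [2, 2] -> [2] and [2]
    Merge: [2] + [2] -> [2, 2]
    Split: [17, 31] -> [17] and [31]
    Merge: [17] + [31] -> [17, 31]
  Merge: [2, 2] + [17, 31] -> [2, 2, 17, 31]
  Split: [40, 30, 43, 12] -> [40, 30] and [43, 12]
    Split: [40, 30] -> [40] and [30]
    Merge: [40] + [30] -> [30, 40]
    Split: [43, 12] -> [43] and [12]
    Merge: [43] + [12] -> [12, 43]
  Merge: [30, 40] + [12, 43] -> [12, 30, 40, 43]
Merge: [2, 2, 17, 31] + [12, 30, 40, 43] -> [2, 2, 12, 17, 30, 31, 40, 43]

Final sorted array: [2, 2, 12, 17, 30, 31, 40, 43]

The merge sort proceeds by recursively splitting the array and merging sorted halves.
After all merges, the sorted array is [2, 2, 12, 17, 30, 31, 40, 43].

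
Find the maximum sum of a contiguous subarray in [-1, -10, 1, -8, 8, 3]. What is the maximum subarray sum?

Using Kadane's algorithm on [-1, -10, 1, -8, 8, 3]:

Scanning through the array:
Position 1 (value -10): max_ending_here = -10, max_so_far = -1
Position 2 (value 1): max_ending_here = 1, max_so_far = 1
Position 3 (value -8): max_ending_here = -7, max_so_far = 1
Position 4 (value 8): max_ending_here = 8, max_so_far = 8
Position 5 (value 3): max_ending_here = 11, max_so_far = 11

Maximum subarray: [8, 3]
Maximum sum: 11

The maximum subarray is [8, 3] with sum 11. This subarray runs from index 4 to index 5.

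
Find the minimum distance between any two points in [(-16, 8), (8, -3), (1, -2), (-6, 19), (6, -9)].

Computing all pairwise distances among 5 points:

d((-16, 8), (8, -3)) = 26.4008
d((-16, 8), (1, -2)) = 19.7231
d((-16, 8), (-6, 19)) = 14.8661
d((-16, 8), (6, -9)) = 27.8029
d((8, -3), (1, -2)) = 7.0711
d((8, -3), (-6, 19)) = 26.0768
d((8, -3), (6, -9)) = 6.3246 <-- minimum
d((1, -2), (-6, 19)) = 22.1359
d((1, -2), (6, -9)) = 8.6023
d((-6, 19), (6, -9)) = 30.4631

Closest pair: (8, -3) and (6, -9) with distance 6.3246

The closest pair is (8, -3) and (6, -9) with Euclidean distance 6.3246. For 5 points, brute-force pairwise comparison is shown above. For large n, the divide-and-conquer algorithm (sort by x, recurse on halves, check the dividing strip) achieves O(n log n).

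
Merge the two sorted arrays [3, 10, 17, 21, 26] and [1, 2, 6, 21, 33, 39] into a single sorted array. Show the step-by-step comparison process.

Merging process:

Compare 3 vs 1: take 1 from right. Merged: [1]
Compare 3 vs 2: take 2 from right. Merged: [1, 2]
Compare 3 vs 6: take 3 from left. Merged: [1, 2, 3]
Compare 10 vs 6: take 6 from right. Merged: [1, 2, 3, 6]
Compare 10 vs 21: take 10 from left. Merged: [1, 2, 3, 6, 10]
Compare 17 vs 21: take 17 from left. Merged: [1, 2, 3, 6, 10, 17]
Compare 21 vs 21: take 21 from left. Merged: [1, 2, 3, 6, 10, 17, 21]
Compare 26 vs 21: take 21 from right. Merged: [1, 2, 3, 6, 10, 17, 21, 21]
Compare 26 vs 33: take 26 from left. Merged: [1, 2, 3, 6, 10, 17, 21, 21, 26]
Append remaining from right: [33, 39]. Merged: [1, 2, 3, 6, 10, 17, 21, 21, 26, 33, 39]

Final merged array: [1, 2, 3, 6, 10, 17, 21, 21, 26, 33, 39]
Total comparisons: 9

The merged array is [1, 2, 3, 6, 10, 17, 21, 21, 26, 33, 39], requiring 9 comparisons. The merge step runs in O(n) time where n is the total number of elements.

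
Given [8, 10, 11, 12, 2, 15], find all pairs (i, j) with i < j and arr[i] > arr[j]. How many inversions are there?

Finding inversions in [8, 10, 11, 12, 2, 15]:

(0, 4): arr[0]=8 > arr[4]=2
(1, 4): arr[1]=10 > arr[4]=2
(2, 4): arr[2]=11 > arr[4]=2
(3, 4): arr[3]=12 > arr[4]=2

Total inversions: 4

The array has 4 inversion(s): (0,4), (1,4), (2,4), (3,4). Each pair (i,j) satisfies i < j and arr[i] > arr[j].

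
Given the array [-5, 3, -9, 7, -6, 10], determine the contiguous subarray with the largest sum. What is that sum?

Using Kadane's algorithm on [-5, 3, -9, 7, -6, 10]:

Scanning through the array:
Position 1 (value 3): max_ending_here = 3, max_so_far = 3
Position 2 (value -9): max_ending_here = -6, max_so_far = 3
Position 3 (value 7): max_ending_here = 7, max_so_far = 7
Position 4 (value -6): max_ending_here = 1, max_so_far = 7
Position 5 (value 10): max_ending_here = 11, max_so_far = 11

Maximum subarray: [7, -6, 10]
Maximum sum: 11

The maximum subarray is [7, -6, 10] with sum 11. This subarray runs from index 3 to index 5.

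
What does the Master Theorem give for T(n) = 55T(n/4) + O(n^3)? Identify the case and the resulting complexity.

Master Theorem for T(n) = 55T(n/4) + O(n^3):

a = 55, b = 4, c = 3
log_b(a) = log_4(55) = 2.8907

Case 3: c = 3 > log_4(55) = 2.8907
T(n) = O(n^3) = O(n^3)

For T(n) = 55T(n/4) + O(n^3): log_4(55) = 2.8907. This is Case 3 of the Master Theorem (c > log_b(a), work dominated by root), giving O(n^3).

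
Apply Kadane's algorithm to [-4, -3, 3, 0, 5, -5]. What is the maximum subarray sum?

Using Kadane's algorithm on [-4, -3, 3, 0, 5, -5]:

Scanning through the array:
Position 1 (value -3): max_ending_here = -3, max_so_far = -3
Position 2 (value 3): max_ending_here = 3, max_so_far = 3
Position 3 (value 0): max_ending_here = 3, max_so_far = 3
Position 4 (value 5): max_ending_here = 8, max_so_far = 8
Position 5 (value -5): max_ending_here = 3, max_so_far = 8

Maximum subarray: [3, 0, 5]
Maximum sum: 8

The maximum subarray is [3, 0, 5] with sum 8. This subarray runs from index 2 to index 4.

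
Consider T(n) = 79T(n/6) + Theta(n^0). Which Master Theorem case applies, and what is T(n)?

Master Theorem for T(n) = 79T(n/6) + O(n^0):

a = 79, b = 6, c = 0
log_b(a) = log_6(79) = 2.4386

Case 1: c = 0 < log_6(79) = 2.4386
T(n) = O(n^(log_6 79))

For T(n) = 79T(n/6) + O(n^0): log_6(79) = 2.4386. This is Case 1 of the Master Theorem (c < log_b(a), work dominated by leaves), giving O(n^(log_6 79)).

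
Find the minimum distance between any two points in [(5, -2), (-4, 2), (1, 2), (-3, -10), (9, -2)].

Computing all pairwise distances among 5 points:

d((5, -2), (-4, 2)) = 9.8489
d((5, -2), (1, 2)) = 5.6569
d((5, -2), (-3, -10)) = 11.3137
d((5, -2), (9, -2)) = 4.0 <-- minimum
d((-4, 2), (1, 2)) = 5.0
d((-4, 2), (-3, -10)) = 12.0416
d((-4, 2), (9, -2)) = 13.6015
d((1, 2), (-3, -10)) = 12.6491
d((1, 2), (9, -2)) = 8.9443
d((-3, -10), (9, -2)) = 14.4222

Closest pair: (5, -2) and (9, -2) with distance 4.0

The closest pair is (5, -2) and (9, -2) with Euclidean distance 4.0. For 5 points, brute-force pairwise comparison is shown above. For large n, the divide-and-conquer algorithm (sort by x, recurse on halves, check the dividing strip) achieves O(n log n).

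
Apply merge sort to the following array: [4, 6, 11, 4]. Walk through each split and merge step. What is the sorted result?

Merge sort trace:

Split: [4, 6, 11, 4] -> [4, 6] and [11, 4]
  Split: [4, 6] -> [4] and [6]
  Merge: [4] + [6] -> [4, 6]
  Split: [11, 4] -> [11] and [4]
  Merge: [11] + [4] -> [4, 11]
Merge: [4, 6] + [4, 11] -> [4, 4, 6, 11]

Final sorted array: [4, 4, 6, 11]

The merge sort proceeds by recursively splitting the array and merging sorted halves.
After all merges, the sorted array is [4, 4, 6, 11].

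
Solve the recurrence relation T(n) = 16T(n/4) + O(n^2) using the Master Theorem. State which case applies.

Master Theorem for T(n) = 16T(n/4) + O(n^2):

a = 16, b = 4, c = 2
log_b(a) = log_4(16) = 2.0000

Case 2: c = 2 = log_4(16) = 2.0000
T(n) = O(n^2 log n) = O(n^2 log n)

For T(n) = 16T(n/4) + O(n^2): log_4(16) = 2.0000. This is Case 2 of the Master Theorem (c = log_b(a), equal work at all levels), giving O(n^2 log n).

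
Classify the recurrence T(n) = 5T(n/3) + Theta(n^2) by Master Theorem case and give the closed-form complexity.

Master Theorem for T(n) = 5T(n/3) + O(n^2):

a = 5, b = 3, c = 2
log_b(a) = log_3(5) = 1.4650

Case 3: c = 2 > log_3(5) = 1.4650
T(n) = O(n^2) = O(n^2)

For T(n) = 5T(n/3) + O(n^2): log_3(5) = 1.4650. This is Case 3 of the Master Theorem (c > log_b(a), work dominated by root), giving O(n^2).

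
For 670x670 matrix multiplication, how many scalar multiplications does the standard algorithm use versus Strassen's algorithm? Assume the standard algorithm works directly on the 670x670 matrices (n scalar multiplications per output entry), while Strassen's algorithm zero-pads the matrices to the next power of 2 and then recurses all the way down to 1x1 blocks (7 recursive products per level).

Matrix multiplication for 670x670 matrices:

Strassen's algorithm requires power-of-2 dimensions. Pad 670x670 to 1024x1024 (next power of 2).

Standard algorithm: 670^3 = 300763000 multiplications
Strassen's algorithm: 7^(log2(1024)) = 7^10 = 282475249 multiplications
Savings: 300763000 - 282475249 = 18287751 multiplications

Standard: 300763000 multiplications (670^3). Strassen: 282475249 multiplications (7^10, after padding to 1024x1024). Strassen reduces 8 recursive multiplications to 7 at each level.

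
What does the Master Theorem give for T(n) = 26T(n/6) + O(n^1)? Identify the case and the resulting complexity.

Master Theorem for T(n) = 26T(n/6) + O(n^1):

a = 26, b = 6, c = 1
log_b(a) = log_6(26) = 1.8184

Case 1: c = 1 < log_6(26) = 1.8184
T(n) = O(n^(log_6 26))

For T(n) = 26T(n/6) + O(n^1): log_6(26) = 1.8184. This is Case 1 of the Master Theorem (c < log_b(a), work dominated by leaves), giving O(n^(log_6 26)).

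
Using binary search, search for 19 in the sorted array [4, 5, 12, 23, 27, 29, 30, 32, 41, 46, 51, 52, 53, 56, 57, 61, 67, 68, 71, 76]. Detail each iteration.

Binary search for 19 in [4, 5, 12, 23, 27, 29, 30, 32, 41, 46, 51, 52, 53, 56, 57, 61, 67, 68, 71, 76]:

lo=0, hi=19, mid=9, arr[mid]=46 -> 46 > 19, search left half
lo=0, hi=8, mid=4, arr[mid]=27 -> 27 > 19, search left half
lo=0, hi=3, mid=1, arr[mid]=5 -> 5 < 19, search right half
lo=2, hi=3, mid=2, arr[mid]=12 -> 12 < 19, search right half
lo=3, hi=3, mid=3, arr[mid]=23 -> 23 > 19, search left half
lo=3 > hi=2, target 19 not found

Binary search determines that 19 is not in the array after 5 comparisons. The search space was exhausted without finding the target.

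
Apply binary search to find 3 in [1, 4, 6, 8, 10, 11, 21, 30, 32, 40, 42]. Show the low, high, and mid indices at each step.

Binary search for 3 in [1, 4, 6, 8, 10, 11, 21, 30, 32, 40, 42]:

lo=0, hi=10, mid=5, arr[mid]=11 -> 11 > 3, search left half
lo=0, hi=4, mid=2, arr[mid]=6 -> 6 > 3, search left half
lo=0, hi=1, mid=0, arr[mid]=1 -> 1 < 3, search right half
lo=1, hi=1, mid=1, arr[mid]=4 -> 4 > 3, search left half
lo=1 > hi=0, target 3 not found

Binary search determines that 3 is not in the array after 4 comparisons. The search space was exhausted without finding the target.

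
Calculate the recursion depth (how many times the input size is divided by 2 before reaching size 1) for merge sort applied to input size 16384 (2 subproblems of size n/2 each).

For divide and conquer with division factor 2:

Problem sizes at each level:
Level 0: 16384
Level 1: 8192
Level 2: 4096
Level 3: 2048
Level 4: 1024
Level 5: 512
Level 6: 256
Level 7: 128
Level 8: 64
Level 9: 32
Level 10: 16
Level 11: 8
Level 12: 4
Level 13: 2
Level 14: 1

The root is level 0 and the size-1 base case is level 14 (the tree spans levels 0 through 14, i.e. 15 levels counting the root), so the depth is the number of divisions: log_2(16384) = 14

The recursion tree depth is log_2(16384) = 14. At each level, the problem size is divided by 2, so it takes 14 divisions to reduce to a base case of size 1. The algorithm makes 2 recursive calls at each level.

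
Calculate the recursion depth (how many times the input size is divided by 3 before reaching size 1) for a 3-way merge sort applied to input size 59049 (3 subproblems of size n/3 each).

For divide and conquer with division factor 3:

Problem sizes at each level:
Level 0: 59049
Level 1: 19683
Level 2: 6561
Level 3: 2187
Level 4: 729
Level 5: 243
Level 6: 81
Level 7: 27
Level 8: 9
Level 9: 3
Level 10: 1

The root is level 0 and the size-1 base case is level 10 (the tree spans levels 0 through 10, i.e. 11 levels counting the root), so the depth is the number of divisions: log_3(59049) = 10

The recursion tree depth is log_3(59049) = 10. At each level, the problem size is divided by 3, so it takes 10 divisions to reduce to a base case of size 1. The algorithm makes 3 recursive calls at each level.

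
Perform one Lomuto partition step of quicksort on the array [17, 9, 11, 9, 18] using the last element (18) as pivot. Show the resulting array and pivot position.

Lomuto partition with pivot = 18:

Initial array: [17, 9, 11, 9, 18]

arr[0]=17 <= 18: swap with position 0, array becomes [17, 9, 11, 9, 18]
arr[1]=9 <= 18: swap with position 1, array becomes [17, 9, 11, 9, 18]
arr[2]=11 <= 18: swap with position 2, array becomes [17, 9, 11, 9, 18]
arr[3]=9 <= 18: swap with position 3, array becomes [17, 9, 11, 9, 18]

Place pivot at position 4: [17, 9, 11, 9, 18]
Pivot position: 4

After partitioning with pivot 18, the array becomes [17, 9, 11, 9, 18]. The pivot is placed at index 4. All elements to the left of the pivot are <= 18, and all elements to the right are > 18.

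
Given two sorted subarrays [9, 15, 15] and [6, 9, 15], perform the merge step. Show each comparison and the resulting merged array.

Merging process:

Compare 9 vs 6: take 6 from right. Merged: [6]
Compare 9 vs 9: take 9 from left. Merged: [6, 9]
Compare 15 vs 9: take 9 from right. Merged: [6, 9, 9]
Compare 15 vs 15: take 15 from left. Merged: [6, 9, 9, 15]
Compare 15 vs 15: take 15 from left. Merged: [6, 9, 9, 15, 15]
Append remaining from right: [15]. Merged: [6, 9, 9, 15, 15, 15]

Final merged array: [6, 9, 9, 15, 15, 15]
Total comparisons: 5

The merged array is [6, 9, 9, 15, 15, 15], requiring 5 comparisons. The merge step runs in O(n) time where n is the total number of elements.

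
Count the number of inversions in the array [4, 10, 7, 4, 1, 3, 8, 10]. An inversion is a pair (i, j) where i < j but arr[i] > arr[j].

Finding inversions in [4, 10, 7, 4, 1, 3, 8, 10]:

(0, 4): arr[0]=4 > arr[4]=1
(0, 5): arr[0]=4 > arr[5]=3
(1, 2): arr[1]=10 > arr[2]=7
(1, 3): arr[1]=10 > arr[3]=4
(1, 4): arr[1]=10 > arr[4]=1
(1, 5): arr[1]=10 > arr[5]=3
(1, 6): arr[1]=10 > arr[6]=8
(2, 3): arr[2]=7 > arr[3]=4
(2, 4): arr[2]=7 > arr[4]=1
(2, 5): arr[2]=7 > arr[5]=3
(3, 4): arr[3]=4 > arr[4]=1
(3, 5): arr[3]=4 > arr[5]=3

Total inversions: 12

The array has 12 inversion(s): (0,4), (0,5), (1,2), (1,3), (1,4), (1,5), (1,6), (2,3), (2,4), (2,5), (3,4), (3,5). Each pair (i,j) satisfies i < j and arr[i] > arr[j].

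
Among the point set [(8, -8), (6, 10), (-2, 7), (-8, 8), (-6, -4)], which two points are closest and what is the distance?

Computing all pairwise distances among 5 points:

d((8, -8), (6, 10)) = 18.1108
d((8, -8), (-2, 7)) = 18.0278
d((8, -8), (-8, 8)) = 22.6274
d((8, -8), (-6, -4)) = 14.5602
d((6, 10), (-2, 7)) = 8.544
d((6, 10), (-8, 8)) = 14.1421
d((6, 10), (-6, -4)) = 18.4391
d((-2, 7), (-8, 8)) = 6.0828 <-- minimum
d((-2, 7), (-6, -4)) = 11.7047
d((-8, 8), (-6, -4)) = 12.1655

Closest pair: (-2, 7) and (-8, 8) with distance 6.0828

The closest pair is (-2, 7) and (-8, 8) with Euclidean distance 6.0828. For 5 points, brute-force pairwise comparison is shown above. For large n, the divide-and-conquer algorithm (sort by x, recurse on halves, check the dividing strip) achieves O(n log n).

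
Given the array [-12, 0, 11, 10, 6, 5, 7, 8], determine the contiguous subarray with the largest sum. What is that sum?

Using Kadane's algorithm on [-12, 0, 11, 10, 6, 5, 7, 8]:

Scanning through the array:
Position 1 (value 0): max_ending_here = 0, max_so_far = 0
Position 2 (value 11): max_ending_here = 11, max_so_far = 11
Position 3 (value 10): max_ending_here = 21, max_so_far = 21
Position 4 (value 6): max_ending_here = 27, max_so_far = 27
Position 5 (value 5): max_ending_here = 32, max_so_far = 32
Position 6 (value 7): max_ending_here = 39, max_so_far = 39
Position 7 (value 8): max_ending_here = 47, max_so_far = 47

Maximum subarray: [0, 11, 10, 6, 5, 7, 8]
Maximum sum: 47

The maximum subarray is [0, 11, 10, 6, 5, 7, 8] with sum 47. This subarray runs from index 1 to index 7.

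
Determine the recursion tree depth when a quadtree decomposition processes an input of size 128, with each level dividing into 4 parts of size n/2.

For divide and conquer with division factor 2:

Problem sizes at each level:
Level 0: 128
Level 1: 64
Level 2: 32
Level 3: 16
Level 4: 8
Level 5: 4
Level 6: 2
Level 7: 1

The root is level 0 and the size-1 base case is level 7 (the tree spans levels 0 through 7, i.e. 8 levels counting the root), so the depth is the number of divisions: log_2(128) = 7

The recursion tree depth is log_2(128) = 7. At each level, the problem size is divided by 2, so it takes 7 divisions to reduce to a base case of size 1. The algorithm makes 4 recursive calls at each level.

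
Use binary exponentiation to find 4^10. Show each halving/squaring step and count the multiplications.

Computing 4^10 by squaring (build up from 4^1; each line after the first costs one multiplication):

4^1 = 4
4^2 = (4^1)^2 = 4^2 = 16
4^4 = (4^2)^2 = 16^2 = 256
4^5 = 4 * 4^4 = 4 * 256 = 1024
4^10 = (4^5)^2 = 1024^2 = 1048576

Result: 1048576
Multiplications needed: 4 (4 lines after 4^1)

4^10 = 1048576. Using exponentiation by squaring, this requires 4 multiplications. The key idea: if the exponent is even, square the half-power; if odd, multiply by the base once.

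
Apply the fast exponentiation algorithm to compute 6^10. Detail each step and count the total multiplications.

Computing 6^10 by squaring (build up from 6^1; each line after the first costs one multiplication):

6^1 = 6
6^2 = (6^1)^2 = 6^2 = 36
6^4 = (6^2)^2 = 36^2 = 1296
6^5 = 6 * 6^4 = 6 * 1296 = 7776
6^10 = (6^5)^2 = 7776^2 = 60466176

Result: 60466176
Multiplications needed: 4 (4 lines after 6^1)

6^10 = 60466176. Using exponentiation by squaring, this requires 4 multiplications. The key idea: if the exponent is even, square the half-power; if odd, multiply by the base once.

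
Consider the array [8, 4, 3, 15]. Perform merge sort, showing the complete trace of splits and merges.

Merge sort trace:

Split: [8, 4, 3, 15] -> [8, 4] and [3, 15]
  Split: [8, 4] -> [8] and [4]
  Merge: [8] + [4] -> [4, 8]
  Split: [3, 15] -> [3] and [15]
  Merge: [3] + [15] -> [3, 15]
Merge: [4, 8] + [3, 15] -> [3, 4, 8, 15]

Final sorted array: [3, 4, 8, 15]

The merge sort proceeds by recursively splitting the array and merging sorted halves.
After all merges, the sorted array is [3, 4, 8, 15].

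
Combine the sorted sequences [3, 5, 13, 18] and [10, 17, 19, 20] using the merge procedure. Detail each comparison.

Merging process:

Compare 3 vs 10: take 3 from left. Merged: [3]
Compare 5 vs 10: take 5 from left. Merged: [3, 5]
Compare 13 vs 10: take 10 from right. Merged: [3, 5, 10]
Compare 13 vs 17: take 13 from left. Merged: [3, 5, 10, 13]
Compare 18 vs 17: take 17 from right. Merged: [3, 5, 10, 13, 17]
Compare 18 vs 19: take 18 from left. Merged: [3, 5, 10, 13, 17, 18]
Append remaining from right: [19, 20]. Merged: [3, 5, 10, 13, 17, 18, 19, 20]

Final merged array: [3, 5, 10, 13, 17, 18, 19, 20]
Total comparisons: 6

The merged array is [3, 5, 10, 13, 17, 18, 19, 20], requiring 6 comparisons. The merge step runs in O(n) time where n is the total number of elements.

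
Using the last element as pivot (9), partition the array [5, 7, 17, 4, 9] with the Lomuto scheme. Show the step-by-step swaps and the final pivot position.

Lomuto partition with pivot = 9:

Initial array: [5, 7, 17, 4, 9]

arr[0]=5 <= 9: swap with position 0, array becomes [5, 7, 17, 4, 9]
arr[1]=7 <= 9: swap with position 1, array becomes [5, 7, 17, 4, 9]
arr[2]=17 > 9: no swap
arr[3]=4 <= 9: swap with position 2, array becomes [5, 7, 4, 17, 9]

Place pivot at position 3: [5, 7, 4, 9, 17]
Pivot position: 3

After partitioning with pivot 9, the array becomes [5, 7, 4, 9, 17]. The pivot is placed at index 3. All elements to the left of the pivot are <= 9, and all elements to the right are > 9.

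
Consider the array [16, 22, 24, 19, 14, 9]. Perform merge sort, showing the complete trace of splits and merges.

Merge sort trace:

Split: [16, 22, 24, 19, 14, 9] -> [16, 22, 24] and [19, 14, 9]
  Split: [16, 22, 24] -> [16] and [22, 24]
    Split: [22, 24] -> [22] and [24]
    Merge: [22] + [24] -> [22, 24]
  Merge: [16] + [22, 24] -> [16, 22, 24]
  Split: [19, 14, 9] -> [19] and [14, 9]
    Split: [14, 9] -> [14] and [9]
    Merge: [14] + [9] -> [9, 14]
  Merge: [19] + [9, 14] -> [9, 14, 19]
Merge: [16, 22, 24] + [9, 14, 19] -> [9, 14, 16, 19, 22, 24]

Final sorted array: [9, 14, 16, 19, 22, 24]

The merge sort proceeds by recursively splitting the array and merging sorted halves.
After all merges, the sorted array is [9, 14, 16, 19, 22, 24].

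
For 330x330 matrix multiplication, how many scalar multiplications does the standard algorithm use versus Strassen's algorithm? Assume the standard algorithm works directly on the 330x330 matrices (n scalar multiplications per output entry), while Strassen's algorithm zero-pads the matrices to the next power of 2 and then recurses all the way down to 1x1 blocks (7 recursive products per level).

Matrix multiplication for 330x330 matrices:

Strassen's algorithm requires power-of-2 dimensions. Pad 330x330 to 512x512 (next power of 2).

Standard algorithm: 330^3 = 35937000 multiplications
Strassen's algorithm: 7^(log2(512)) = 7^9 = 40353607 multiplications
Difference: 35937000 - 40353607 = -4416607 (Strassen uses MORE here due to padding overhead — for small or just-over-power-of-2 n, padding can outweigh the per-level savings)

Standard: 35937000 multiplications (330^3). Strassen: 40353607 multiplications (7^9, after padding to 512x512). Strassen reduces 8 recursive multiplications to 7 at each level.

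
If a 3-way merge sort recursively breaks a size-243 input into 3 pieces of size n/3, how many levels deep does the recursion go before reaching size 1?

For divide and conquer with division factor 3:

Problem sizes at each level:
Level 0: 243
Level 1: 81
Level 2: 27
Level 3: 9
Level 4: 3
Level 5: 1

The root is level 0 and the size-1 base case is level 5 (the tree spans levels 0 through 5, i.e. 6 levels counting the root), so the depth is the number of divisions: log_3(243) = 5

The recursion tree depth is log_3(243) = 5. At each level, the problem size is divided by 3, so it takes 5 divisions to reduce to a base case of size 1. The algorithm makes 3 recursive calls at each level.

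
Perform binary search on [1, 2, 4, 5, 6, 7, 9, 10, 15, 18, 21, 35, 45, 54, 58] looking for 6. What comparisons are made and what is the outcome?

Binary search for 6 in [1, 2, 4, 5, 6, 7, 9, 10, 15, 18, 21, 35, 45, 54, 58]:

lo=0, hi=14, mid=7, arr[mid]=10 -> 10 > 6, search left half
lo=0, hi=6, mid=3, arr[mid]=5 -> 5 < 6, search right half
lo=4, hi=6, mid=5, arr[mid]=7 -> 7 > 6, search left half
lo=4, hi=4, mid=4, arr[mid]=6 -> Found target at index 4!

Binary search finds 6 at index 4 after 4 comparisons. The search repeatedly halves the search space by comparing with the middle element.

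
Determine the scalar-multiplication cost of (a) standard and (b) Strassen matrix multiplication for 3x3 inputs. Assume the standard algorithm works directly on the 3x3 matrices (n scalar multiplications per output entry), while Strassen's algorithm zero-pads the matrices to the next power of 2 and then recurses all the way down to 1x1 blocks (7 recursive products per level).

Matrix multiplication for 3x3 matrices:

Strassen's algorithm requires power-of-2 dimensions. Pad 3x3 to 4x4 (next power of 2).

Standard algorithm: 3^3 = 27 multiplications
Strassen's algorithm: 7^(log2(4)) = 7^2 = 49 multiplications
Difference: 27 - 49 = -22 (Strassen uses MORE here due to padding overhead — for small or just-over-power-of-2 n, padding can outweigh the per-level savings)

Standard: 27 multiplications (3^3). Strassen: 49 multiplications (7^2, after padding to 4x4). Strassen reduces 8 recursive multiplications to 7 at each level.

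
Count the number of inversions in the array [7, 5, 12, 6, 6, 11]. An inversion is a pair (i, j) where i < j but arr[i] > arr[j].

Finding inversions in [7, 5, 12, 6, 6, 11]:

(0, 1): arr[0]=7 > arr[1]=5
(0, 3): arr[0]=7 > arr[3]=6
(0, 4): arr[0]=7 > arr[4]=6
(2, 3): arr[2]=12 > arr[3]=6
(2, 4): arr[2]=12 > arr[4]=6
(2, 5): arr[2]=12 > arr[5]=11

Total inversions: 6

The array has 6 inversion(s): (0,1), (0,3), (0,4), (2,3), (2,4), (2,5). Each pair (i,j) satisfies i < j and arr[i] > arr[j].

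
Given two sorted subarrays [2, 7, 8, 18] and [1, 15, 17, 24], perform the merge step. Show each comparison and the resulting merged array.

Merging process:

Compare 2 vs 1: take 1 from right. Merged: [1]
Compare 2 vs 15: take 2 from left. Merged: [1, 2]
Compare 7 vs 15: take 7 from left. Merged: [1, 2, 7]
Compare 8 vs 15: take 8 from left. Merged: [1, 2, 7, 8]
Compare 18 vs 15: take 15 from right. Merged: [1, 2, 7, 8, 15]
Compare 18 vs 17: take 17 from right. Merged: [1, 2, 7, 8, 15, 17]
Compare 18 vs 24: take 18 from left. Merged: [1, 2, 7, 8, 15, 17, 18]
Append remaining from right: [24]. Merged: [1, 2, 7, 8, 15, 17, 18, 24]

Final merged array: [1, 2, 7, 8, 15, 17, 18, 24]
Total comparisons: 7

The merged array is [1, 2, 7, 8, 15, 17, 18, 24], requiring 7 comparisons. The merge step runs in O(n) time where n is the total number of elements.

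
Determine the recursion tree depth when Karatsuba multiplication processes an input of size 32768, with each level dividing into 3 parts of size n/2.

For divide and conquer with division factor 2:

Problem sizes at each level:
Level 0: 32768
Level 1: 16384
Level 2: 8192
Level 3: 4096
Level 4: 2048
Level 5: 1024
Level 6: 512
Level 7: 256
Level 8: 128
Level 9: 64
Level 10: 32
Level 11: 16
Level 12: 8
Level 13: 4
Level 14: 2
Level 15: 1

The root is level 0 and the size-1 base case is level 15 (the tree spans levels 0 through 15, i.e. 16 levels counting the root), so the depth is the number of divisions: log_2(32768) = 15

The recursion tree depth is log_2(32768) = 15. At each level, the problem size is divided by 2, so it takes 15 divisions to reduce to a base case of size 1. The algorithm makes 3 recursive calls at each level.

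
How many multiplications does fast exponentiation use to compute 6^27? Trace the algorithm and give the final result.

Computing 6^27 by squaring (build up from 6^1; each line after the first costs one multiplication):

6^1 = 6
6^2 = (6^1)^2 = 6^2 = 36
6^3 = 6 * 6^2 = 6 * 36 = 216
6^6 = (6^3)^2 = 216^2 = 46656
6^12 = (6^6)^2 = 46656^2 = 2176782336
6^13 = 6 * 6^12 = 6 * 2176782336 = 13060694016
6^26 = (6^13)^2 = 13060694016^2 = 170581728179578208256
6^27 = 6 * 6^26 = 6 * 170581728179578208256 = 1023490369077469249536

Result: 1023490369077469249536
Multiplications needed: 7 (7 lines after 6^1)

6^27 = 1023490369077469249536. Using exponentiation by squaring, this requires 7 multiplications. The key idea: if the exponent is even, square the half-power; if odd, multiply by the base once.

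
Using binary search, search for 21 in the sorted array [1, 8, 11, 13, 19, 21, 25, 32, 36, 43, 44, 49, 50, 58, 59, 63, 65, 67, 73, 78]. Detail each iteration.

Binary search for 21 in [1, 8, 11, 13, 19, 21, 25, 32, 36, 43, 44, 49, 50, 58, 59, 63, 65, 67, 73, 78]:

lo=0, hi=19, mid=9, arr[mid]=43 -> 43 > 21, search left half
lo=0, hi=8, mid=4, arr[mid]=19 -> 19 < 21, search right half
lo=5, hi=8, mid=6, arr[mid]=25 -> 25 > 21, search left half
lo=5, hi=5, mid=5, arr[mid]=21 -> Found target at index 5!

Binary search finds 21 at index 5 after 4 comparisons. The search repeatedly halves the search space by comparing with the middle element.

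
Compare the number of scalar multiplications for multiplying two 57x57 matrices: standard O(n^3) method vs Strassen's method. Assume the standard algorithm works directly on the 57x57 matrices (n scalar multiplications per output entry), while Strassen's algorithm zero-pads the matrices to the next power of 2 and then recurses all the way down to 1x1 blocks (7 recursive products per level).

Matrix multiplication for 57x57 matrices:

Strassen's algorithm requires power-of-2 dimensions. Pad 57x57 to 64x64 (next power of 2).

Standard algorithm: 57^3 = 185193 multiplications
Strassen's algorithm: 7^(log2(64)) = 7^6 = 117649 multiplications
Savings: 185193 - 117649 = 67544 multiplications

Standard: 185193 multiplications (57^3). Strassen: 117649 multiplications (7^6, after padding to 64x64). Strassen reduces 8 recursive multiplications to 7 at each level.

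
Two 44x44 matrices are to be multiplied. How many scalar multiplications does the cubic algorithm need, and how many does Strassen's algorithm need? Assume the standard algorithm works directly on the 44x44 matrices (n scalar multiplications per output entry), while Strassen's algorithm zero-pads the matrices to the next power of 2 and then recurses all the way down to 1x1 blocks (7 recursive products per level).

Matrix multiplication for 44x44 matrices:

Strassen's algorithm requires power-of-2 dimensions. Pad 44x44 to 64x64 (next power of 2).

Standard algorithm: 44^3 = 85184 multiplications
Strassen's algorithm: 7^(log2(64)) = 7^6 = 117649 multiplications
Difference: 85184 - 117649 = -32465 (Strassen uses MORE here due to padding overhead — for small or just-over-power-of-2 n, padding can outweigh the per-level savings)

Standard: 85184 multiplications (44^3). Strassen: 117649 multiplications (7^6, after padding to 64x64). Strassen reduces 8 recursive multiplications to 7 at each level.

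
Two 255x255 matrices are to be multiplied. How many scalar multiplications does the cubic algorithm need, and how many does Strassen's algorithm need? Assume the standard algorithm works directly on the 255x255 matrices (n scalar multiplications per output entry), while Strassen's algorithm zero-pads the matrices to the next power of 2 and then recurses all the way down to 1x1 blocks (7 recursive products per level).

Matrix multiplication for 255x255 matrices:

Strassen's algorithm requires power-of-2 dimensions. Pad 255x255 to 256x256 (next power of 2).

Standard algorithm: 255^3 = 16581375 multiplications
Strassen's algorithm: 7^(log2(256)) = 7^8 = 5764801 multiplications
Savings: 16581375 - 5764801 = 10816574 multiplications

Standard: 16581375 multiplications (255^3). Strassen: 5764801 multiplications (7^8, after padding to 256x256). Strassen reduces 8 recursive multiplications to 7 at each level.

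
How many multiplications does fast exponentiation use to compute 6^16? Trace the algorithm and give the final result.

Computing 6^16 by squaring (build up from 6^1; each line after the first costs one multiplication):

6^1 = 6
6^2 = (6^1)^2 = 6^2 = 36
6^4 = (6^2)^2 = 36^2 = 1296
6^8 = (6^4)^2 = 1296^2 = 1679616
6^16 = (6^8)^2 = 1679616^2 = 2821109907456

Result: 2821109907456
Multiplications needed: 4 (4 lines after 6^1)

6^16 = 2821109907456. Using exponentiation by squaring, this requires 4 multiplications. The key idea: if the exponent is even, square the half-power; if odd, multiply by the base once.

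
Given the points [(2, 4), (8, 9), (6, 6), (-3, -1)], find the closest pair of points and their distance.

Computing all pairwise distances among 4 points:

d((2, 4), (8, 9)) = 7.8102
d((2, 4), (6, 6)) = 4.4721
d((2, 4), (-3, -1)) = 7.0711
d((8, 9), (6, 6)) = 3.6056 <-- minimum
d((8, 9), (-3, -1)) = 14.8661
d((6, 6), (-3, -1)) = 11.4018

Closest pair: (8, 9) and (6, 6) with distance 3.6056

The closest pair is (8, 9) and (6, 6) with Euclidean distance 3.6056. For 4 points, brute-force pairwise comparison is shown above. For large n, the divide-and-conquer algorithm (sort by x, recurse on halves, check the dividing strip) achieves O(n log n).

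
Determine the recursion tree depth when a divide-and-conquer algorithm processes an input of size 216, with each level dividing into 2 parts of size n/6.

For divide and conquer with division factor 6:

Problem sizes at each level:
Level 0: 216
Level 1: 36
Level 2: 6
Level 3: 1

The root is level 0 and the size-1 base case is level 3 (the tree spans levels 0 through 3, i.e. 4 levels counting the root), so the depth is the number of divisions: log_6(216) = 3

The recursion tree depth is log_6(216) = 3. At each level, the problem size is divided by 6, so it takes 3 divisions to reduce to a base case of size 1. The algorithm makes 2 recursive calls at each level.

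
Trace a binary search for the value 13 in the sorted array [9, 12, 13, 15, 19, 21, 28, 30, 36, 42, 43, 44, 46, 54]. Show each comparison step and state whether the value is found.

Binary search for 13 in [9, 12, 13, 15, 19, 21, 28, 30, 36, 42, 43, 44, 46, 54]:

lo=0, hi=13, mid=6, arr[mid]=28 -> 28 > 13, search left half
lo=0, hi=5, mid=2, arr[mid]=13 -> Found target at index 2!

Binary search finds 13 at index 2 after 2 comparisons. The search repeatedly halves the search space by comparing with the middle element.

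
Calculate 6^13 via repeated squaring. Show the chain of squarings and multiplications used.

Computing 6^13 by squaring (build up from 6^1; each line after the first costs one multiplication):

6^1 = 6
6^2 = (6^1)^2 = 6^2 = 36
6^3 = 6 * 6^2 = 6 * 36 = 216
6^6 = (6^3)^2 = 216^2 = 46656
6^12 = (6^6)^2 = 46656^2 = 2176782336
6^13 = 6 * 6^12 = 6 * 2176782336 = 13060694016

Result: 13060694016
Multiplications needed: 5 (5 lines after 6^1)

6^13 = 13060694016. Using exponentiation by squaring, this requires 5 multiplications. The key idea: if the exponent is even, square the half-power; if odd, multiply by the base once.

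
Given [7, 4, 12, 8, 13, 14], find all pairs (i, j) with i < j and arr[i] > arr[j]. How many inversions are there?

Finding inversions in [7, 4, 12, 8, 13, 14]:

(0, 1): arr[0]=7 > arr[1]=4
(2, 3): arr[2]=12 > arr[3]=8

Total inversions: 2

The array has 2 inversion(s): (0,1), (2,3). Each pair (i,j) satisfies i < j and arr[i] > arr[j].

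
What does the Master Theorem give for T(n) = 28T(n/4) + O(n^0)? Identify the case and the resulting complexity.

Master Theorem for T(n) = 28T(n/4) + O(n^0):

a = 28, b = 4, c = 0
log_b(a) = log_4(28) = 2.4037

Case 1: c = 0 < log_4(28) = 2.4037
T(n) = O(n^(log_4 28))

For T(n) = 28T(n/4) + O(n^0): log_4(28) = 2.4037. This is Case 1 of the Master Theorem (c < log_b(a), work dominated by leaves), giving O(n^(log_4 28)).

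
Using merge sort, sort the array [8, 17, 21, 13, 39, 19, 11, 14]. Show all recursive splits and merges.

Merge sort trace:

Split: [8, 17, 21, 13, 39, 19, 11, 14] -> [8, 17, 21, 13] and [39, 19, 11, 14]
  Split: [8, 17, 21, 13] -> [8, 17] and [21, 13]
    Split: [8, 17] -> [8] and [17]
    Merge: [8] + [17] -> [8, 17]
    Split: [21, 13] -> [21] and [13]
    Merge: [21] + [13] -> [13, 21]
  Merge: [8, 17] + [13, 21] -> [8, 13, 17, 21]
  Split: [39, 19, 11, 14] -> [39, 19] and [11, 14]
    Split: [39, 19] -> [39] and [19]
    Merge: [39] + [19] -> [19, 39]
    Split: [11, 14] -> [11] and [14]
    Merge: [11] + [14] -> [11, 14]
  Merge: [19, 39] + [11, 14] -> [11, 14, 19, 39]
Merge: [8, 13, 17, 21] + [11, 14, 19, 39] -> [8, 11, 13, 14, 17, 19, 21, 39]

Final sorted array: [8, 11, 13, 14, 17, 19, 21, 39]

The merge sort proceeds by recursively splitting the array and merging sorted halves.
After all merges, the sorted array is [8, 11, 13, 14, 17, 19, 21, 39].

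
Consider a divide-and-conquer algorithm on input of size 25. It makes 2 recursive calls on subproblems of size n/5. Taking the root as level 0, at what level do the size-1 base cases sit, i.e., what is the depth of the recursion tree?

For divide and conquer with division factor 5:

Problem sizes at each level:
Level 0: 25
Level 1: 5
Level 2: 1

The root is level 0 and the size-1 base case is level 2 (the tree spans levels 0 through 2, i.e. 3 levels counting the root), so the depth is the number of divisions: log_5(25) = 2

The recursion tree depth is log_5(25) = 2. At each level, the problem size is divided by 5, so it takes 2 divisions to reduce to a base case of size 1. The algorithm makes 2 recursive calls at each level.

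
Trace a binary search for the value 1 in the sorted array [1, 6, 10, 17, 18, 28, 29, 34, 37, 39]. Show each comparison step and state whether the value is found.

Binary search for 1 in [1, 6, 10, 17, 18, 28, 29, 34, 37, 39]:

lo=0, hi=9, mid=4, arr[mid]=18 -> 18 > 1, search left half
lo=0, hi=3, mid=1, arr[mid]=6 -> 6 > 1, search left half
lo=0, hi=0, mid=0, arr[mid]=1 -> Found target at index 0!

Binary search finds 1 at index 0 after 3 comparisons. The search repeatedly halves the search space by comparing with the middle element.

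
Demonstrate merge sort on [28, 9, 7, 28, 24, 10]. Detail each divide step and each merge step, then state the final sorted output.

Merge sort trace:

Split: [28, 9, 7, 28, 24, 10] -> [28, 9, 7] and [28, 24, 10]
  Split: [28, 9, 7] -> [28] and [9, 7]
    Split: [9, 7] -> [9] and [7]
    Merge: [9] + [7] -> [7, 9]
  Merge: [28] + [7, 9] -> [7, 9, 28]
  Split: [28, 24, 10] -> [28] and [24, 10]
    Split: [24, 10] -> [24] and [10]
    Merge: [24] + [10] -> [10, 24]
  Merge: [28] + [10, 24] -> [10, 24, 28]
Merge: [7, 9, 28] + [10, 24, 28] -> [7, 9, 10, 24, 28, 28]

Final sorted array: [7, 9, 10, 24, 28, 28]

The merge sort proceeds by recursively splitting the array and merging sorted halves.
After all merges, the sorted array is [7, 9, 10, 24, 28, 28].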